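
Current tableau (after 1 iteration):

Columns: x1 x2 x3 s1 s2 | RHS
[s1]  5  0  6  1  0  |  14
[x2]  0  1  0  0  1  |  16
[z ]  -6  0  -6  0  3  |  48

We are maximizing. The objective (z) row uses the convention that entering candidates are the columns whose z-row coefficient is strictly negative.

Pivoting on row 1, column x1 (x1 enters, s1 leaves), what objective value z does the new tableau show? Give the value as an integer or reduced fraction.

Minimum ratio for x1: 14/5 = 14/5.
z changes by −(z-row coeff of x1)·ratio = −(-6)·(14/5) = 84/5.
New z = 48 + (84/5) = 324/5.

324/5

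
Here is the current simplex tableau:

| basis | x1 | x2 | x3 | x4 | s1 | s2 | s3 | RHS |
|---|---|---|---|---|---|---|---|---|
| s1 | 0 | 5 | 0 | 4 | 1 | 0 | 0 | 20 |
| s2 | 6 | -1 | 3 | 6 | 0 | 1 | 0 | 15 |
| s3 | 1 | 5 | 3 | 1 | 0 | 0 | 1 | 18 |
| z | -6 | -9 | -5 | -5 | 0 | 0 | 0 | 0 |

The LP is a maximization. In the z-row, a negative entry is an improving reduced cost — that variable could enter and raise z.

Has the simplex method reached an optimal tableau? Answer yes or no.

Column x1 has objective-row coefficient -6, which is negative; an improving pivot exists, so not yet optimal.

no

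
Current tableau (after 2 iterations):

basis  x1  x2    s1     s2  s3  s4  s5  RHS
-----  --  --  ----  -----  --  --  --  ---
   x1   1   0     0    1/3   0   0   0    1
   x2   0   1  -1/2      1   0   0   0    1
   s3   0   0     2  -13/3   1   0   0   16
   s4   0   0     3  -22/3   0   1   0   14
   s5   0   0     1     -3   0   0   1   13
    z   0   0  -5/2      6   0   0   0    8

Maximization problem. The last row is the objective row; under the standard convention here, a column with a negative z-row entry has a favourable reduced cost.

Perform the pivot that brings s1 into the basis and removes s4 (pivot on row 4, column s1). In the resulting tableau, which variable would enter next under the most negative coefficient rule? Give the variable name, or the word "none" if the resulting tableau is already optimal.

s2

Pivot element 3. New z-row = old z-row − (-5/2)·(row 4/3).
Updated z-row coefficients: x1: 0, x2: 0, s1: 0, s2: -1/9, s3: 0, s4: 5/6, s5: 0.
The most negative is -1/9 in column s2, so s2 would enter next.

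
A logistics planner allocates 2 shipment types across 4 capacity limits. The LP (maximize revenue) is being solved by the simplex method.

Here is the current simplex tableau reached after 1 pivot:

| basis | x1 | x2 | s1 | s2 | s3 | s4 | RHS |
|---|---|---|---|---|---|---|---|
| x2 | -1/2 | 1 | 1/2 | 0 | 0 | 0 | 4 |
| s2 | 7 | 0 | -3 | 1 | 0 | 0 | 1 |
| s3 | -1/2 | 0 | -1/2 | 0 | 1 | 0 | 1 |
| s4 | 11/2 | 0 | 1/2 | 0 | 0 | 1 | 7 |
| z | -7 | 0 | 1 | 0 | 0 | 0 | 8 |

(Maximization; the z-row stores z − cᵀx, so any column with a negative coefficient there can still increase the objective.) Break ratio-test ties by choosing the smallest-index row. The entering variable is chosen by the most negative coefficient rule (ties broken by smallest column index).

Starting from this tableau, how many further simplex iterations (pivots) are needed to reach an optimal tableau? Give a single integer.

2

pivot: x1 in, s2 out → z = 9
pivot: s1 in, s4 out → z = 267/20
No improving column remains; optimal.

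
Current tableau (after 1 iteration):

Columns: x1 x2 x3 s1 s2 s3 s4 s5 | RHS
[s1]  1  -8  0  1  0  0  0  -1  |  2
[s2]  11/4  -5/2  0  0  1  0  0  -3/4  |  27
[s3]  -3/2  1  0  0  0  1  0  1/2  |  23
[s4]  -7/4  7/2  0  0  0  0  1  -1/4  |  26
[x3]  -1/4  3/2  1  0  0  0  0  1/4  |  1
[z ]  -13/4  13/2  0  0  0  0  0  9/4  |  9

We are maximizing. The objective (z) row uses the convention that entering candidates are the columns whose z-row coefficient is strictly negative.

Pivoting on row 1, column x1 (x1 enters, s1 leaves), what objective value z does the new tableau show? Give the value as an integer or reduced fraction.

Minimum ratio for x1: 2/1 = 2.
z changes by −(z-row coeff of x1)·ratio = −(-13/4)·2 = 13/2.
New z = 9 + (13/2) = 31/2.

31/2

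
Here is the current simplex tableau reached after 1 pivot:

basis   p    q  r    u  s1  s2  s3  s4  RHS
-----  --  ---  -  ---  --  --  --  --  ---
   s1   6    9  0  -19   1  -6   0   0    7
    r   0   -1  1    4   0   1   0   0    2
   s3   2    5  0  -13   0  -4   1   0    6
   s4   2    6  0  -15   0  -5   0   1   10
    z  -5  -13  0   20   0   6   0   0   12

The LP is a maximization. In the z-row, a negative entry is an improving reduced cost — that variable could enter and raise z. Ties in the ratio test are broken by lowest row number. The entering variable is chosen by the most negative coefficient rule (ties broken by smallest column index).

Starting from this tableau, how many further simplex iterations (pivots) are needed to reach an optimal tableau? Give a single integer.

3

pivot: q in, s1 out → z = 199/9
pivot: u in, r out → z = 562/17
pivot: s2 in, u out → z = 133/3
No improving column remains; optimal.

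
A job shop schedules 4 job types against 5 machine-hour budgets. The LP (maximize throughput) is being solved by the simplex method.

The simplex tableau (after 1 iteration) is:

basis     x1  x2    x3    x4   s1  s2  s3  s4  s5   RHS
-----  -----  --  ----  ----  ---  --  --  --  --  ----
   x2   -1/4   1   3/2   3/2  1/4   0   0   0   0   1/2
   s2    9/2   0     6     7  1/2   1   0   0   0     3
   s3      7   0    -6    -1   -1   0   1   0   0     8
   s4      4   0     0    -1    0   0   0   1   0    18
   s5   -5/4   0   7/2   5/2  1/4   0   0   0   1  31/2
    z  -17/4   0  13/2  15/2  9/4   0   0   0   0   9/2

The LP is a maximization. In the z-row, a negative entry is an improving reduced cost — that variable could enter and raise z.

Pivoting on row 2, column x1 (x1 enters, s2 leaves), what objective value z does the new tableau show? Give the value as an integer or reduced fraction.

Minimum ratio for x1: 3/(9/2) = 2/3.
z changes by −(z-row coeff of x1)·ratio = −(-17/4)·(2/3) = 17/6.
New z = 9/2 + (17/6) = 22/3.

22/3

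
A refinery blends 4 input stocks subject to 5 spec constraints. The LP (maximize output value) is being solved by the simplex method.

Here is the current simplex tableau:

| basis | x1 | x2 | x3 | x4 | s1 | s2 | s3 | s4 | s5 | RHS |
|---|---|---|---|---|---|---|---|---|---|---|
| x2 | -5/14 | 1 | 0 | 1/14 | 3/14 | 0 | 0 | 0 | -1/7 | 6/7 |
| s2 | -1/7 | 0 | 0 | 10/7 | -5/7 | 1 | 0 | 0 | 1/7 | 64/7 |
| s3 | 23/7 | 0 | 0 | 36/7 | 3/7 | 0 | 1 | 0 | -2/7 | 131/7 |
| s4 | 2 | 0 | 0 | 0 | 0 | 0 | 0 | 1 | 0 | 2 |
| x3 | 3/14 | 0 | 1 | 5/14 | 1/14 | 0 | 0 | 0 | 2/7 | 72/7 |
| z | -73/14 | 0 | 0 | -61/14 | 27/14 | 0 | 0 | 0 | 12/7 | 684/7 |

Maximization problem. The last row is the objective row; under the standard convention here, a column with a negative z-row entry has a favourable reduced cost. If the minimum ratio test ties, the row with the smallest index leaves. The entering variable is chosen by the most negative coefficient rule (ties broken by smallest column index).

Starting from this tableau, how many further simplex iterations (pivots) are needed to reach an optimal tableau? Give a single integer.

2

pivot: x1 in, s4 out → z = 1441/14
pivot: x4 in, s3 out → z = 116
No improving column remains; optimal.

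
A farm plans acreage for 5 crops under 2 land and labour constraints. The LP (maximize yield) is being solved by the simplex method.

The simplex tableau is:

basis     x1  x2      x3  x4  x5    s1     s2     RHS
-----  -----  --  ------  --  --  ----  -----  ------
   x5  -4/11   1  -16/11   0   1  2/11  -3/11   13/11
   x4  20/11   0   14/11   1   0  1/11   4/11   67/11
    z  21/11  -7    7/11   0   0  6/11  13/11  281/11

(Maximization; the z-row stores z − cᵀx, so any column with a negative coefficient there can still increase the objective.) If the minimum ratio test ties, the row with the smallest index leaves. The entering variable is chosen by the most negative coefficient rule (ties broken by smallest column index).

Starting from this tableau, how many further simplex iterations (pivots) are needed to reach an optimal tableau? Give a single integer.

pivot: x2 in, x5 out → z = 372/11
pivot: x3 in, x4 out → z = 159/2
No improving column remains; optimal.

2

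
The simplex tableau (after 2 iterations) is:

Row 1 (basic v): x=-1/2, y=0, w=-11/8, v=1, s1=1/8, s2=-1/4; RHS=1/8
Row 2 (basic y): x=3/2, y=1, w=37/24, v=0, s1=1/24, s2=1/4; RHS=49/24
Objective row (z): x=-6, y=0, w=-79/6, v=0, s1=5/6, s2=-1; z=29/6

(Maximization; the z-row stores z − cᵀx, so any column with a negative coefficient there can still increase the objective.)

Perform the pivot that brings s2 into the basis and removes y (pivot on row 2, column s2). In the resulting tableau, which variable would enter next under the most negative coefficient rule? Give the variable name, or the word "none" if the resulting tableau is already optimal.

Pivot element 1/4. New z-row = old z-row − (-1)·(row 2/(1/4)).
Updated z-row coefficients: x: 0, y: 4, w: -7, v: 0, s1: 1, s2: 0.
The most negative is -7 in column w, so w would enter next.

w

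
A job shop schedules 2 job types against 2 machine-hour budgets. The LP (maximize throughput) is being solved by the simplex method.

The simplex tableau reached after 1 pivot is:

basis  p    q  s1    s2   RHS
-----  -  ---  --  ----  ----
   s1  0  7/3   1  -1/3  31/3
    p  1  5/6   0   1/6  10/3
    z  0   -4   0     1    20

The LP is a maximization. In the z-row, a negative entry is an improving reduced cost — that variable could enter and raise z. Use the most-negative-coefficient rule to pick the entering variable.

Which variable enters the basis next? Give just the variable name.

Objective-row coefficients: p: 0, q: -4, s1: 0, s2: 1.
The most negative is -4 in column q, so q enters.

q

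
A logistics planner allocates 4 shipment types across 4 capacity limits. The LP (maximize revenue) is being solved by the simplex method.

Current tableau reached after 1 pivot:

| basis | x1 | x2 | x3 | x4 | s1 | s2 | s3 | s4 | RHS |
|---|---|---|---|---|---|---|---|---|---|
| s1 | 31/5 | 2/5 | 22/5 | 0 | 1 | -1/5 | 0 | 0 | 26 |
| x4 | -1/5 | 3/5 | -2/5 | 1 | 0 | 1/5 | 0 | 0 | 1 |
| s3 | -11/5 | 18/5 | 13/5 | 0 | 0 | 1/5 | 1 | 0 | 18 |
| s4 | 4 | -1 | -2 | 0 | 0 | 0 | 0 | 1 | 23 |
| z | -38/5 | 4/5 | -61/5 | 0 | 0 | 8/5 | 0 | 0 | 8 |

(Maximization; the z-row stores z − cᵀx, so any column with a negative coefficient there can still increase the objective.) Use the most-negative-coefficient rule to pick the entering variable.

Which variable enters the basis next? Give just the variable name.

x3

Objective-row coefficients: x1: -38/5, x2: 4/5, x3: -61/5, x4: 0, s1: 0, s2: 8/5, s3: 0, s4: 0.
The most negative is -61/5 in column x3, so x3 enters.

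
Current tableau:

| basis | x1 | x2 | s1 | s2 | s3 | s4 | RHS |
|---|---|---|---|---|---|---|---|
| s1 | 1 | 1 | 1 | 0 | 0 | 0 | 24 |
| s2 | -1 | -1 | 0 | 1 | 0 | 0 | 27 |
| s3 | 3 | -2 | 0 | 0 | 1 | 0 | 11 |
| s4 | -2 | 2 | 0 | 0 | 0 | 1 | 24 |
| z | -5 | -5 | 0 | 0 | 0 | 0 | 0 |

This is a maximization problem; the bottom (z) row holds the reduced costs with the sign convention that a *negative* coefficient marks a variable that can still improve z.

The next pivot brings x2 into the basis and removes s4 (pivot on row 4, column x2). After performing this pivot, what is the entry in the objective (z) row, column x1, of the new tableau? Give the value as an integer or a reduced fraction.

Pivot element is row 4, column x2: 2.
Normalize row 4: new (row 4, x1) = (-2)/2 = -1.
z-row ← z-row − (-5)·(new row 4): -5 − (-5)·(-1) = -10.

-10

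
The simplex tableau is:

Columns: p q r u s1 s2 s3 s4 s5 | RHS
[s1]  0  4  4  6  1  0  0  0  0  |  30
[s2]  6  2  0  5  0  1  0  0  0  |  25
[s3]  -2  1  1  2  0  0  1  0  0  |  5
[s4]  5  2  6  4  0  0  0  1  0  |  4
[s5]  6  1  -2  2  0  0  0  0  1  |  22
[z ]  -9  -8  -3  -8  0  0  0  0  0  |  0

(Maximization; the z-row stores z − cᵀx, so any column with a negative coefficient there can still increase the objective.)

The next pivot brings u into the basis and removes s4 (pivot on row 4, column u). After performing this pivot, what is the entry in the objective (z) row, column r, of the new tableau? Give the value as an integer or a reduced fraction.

Pivot element is row 4, column u: 4.
Normalize row 4: new (row 4, r) = 6/4 = 3/2.
z-row ← z-row − (-8)·(new row 4): -3 − (-8)·(3/2) = 9.

9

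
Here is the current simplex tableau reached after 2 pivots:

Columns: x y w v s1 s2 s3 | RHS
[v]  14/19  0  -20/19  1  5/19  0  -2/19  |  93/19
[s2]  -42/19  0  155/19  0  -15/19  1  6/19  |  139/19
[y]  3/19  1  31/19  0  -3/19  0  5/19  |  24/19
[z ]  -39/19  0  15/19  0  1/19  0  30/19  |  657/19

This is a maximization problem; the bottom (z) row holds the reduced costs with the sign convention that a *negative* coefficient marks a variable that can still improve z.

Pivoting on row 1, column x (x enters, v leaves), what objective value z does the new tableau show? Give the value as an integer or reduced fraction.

Minimum ratio for x: (93/19)/(14/19) = 93/14.
z changes by −(z-row coeff of x)·ratio = −(-39/19)·(93/14) = 3627/266.
New z = 657/19 + (3627/266) = 675/14.

675/14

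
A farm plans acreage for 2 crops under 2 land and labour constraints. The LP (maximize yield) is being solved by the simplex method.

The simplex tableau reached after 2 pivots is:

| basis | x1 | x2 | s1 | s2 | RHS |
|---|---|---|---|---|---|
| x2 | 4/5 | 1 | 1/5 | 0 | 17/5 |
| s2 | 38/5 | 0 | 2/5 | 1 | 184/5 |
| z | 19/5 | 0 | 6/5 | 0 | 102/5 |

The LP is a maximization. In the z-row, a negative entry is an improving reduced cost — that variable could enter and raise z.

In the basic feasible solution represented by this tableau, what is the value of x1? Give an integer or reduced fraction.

0

x1 is nonbasic (not in the basis column), so its value in the current BFS is 0.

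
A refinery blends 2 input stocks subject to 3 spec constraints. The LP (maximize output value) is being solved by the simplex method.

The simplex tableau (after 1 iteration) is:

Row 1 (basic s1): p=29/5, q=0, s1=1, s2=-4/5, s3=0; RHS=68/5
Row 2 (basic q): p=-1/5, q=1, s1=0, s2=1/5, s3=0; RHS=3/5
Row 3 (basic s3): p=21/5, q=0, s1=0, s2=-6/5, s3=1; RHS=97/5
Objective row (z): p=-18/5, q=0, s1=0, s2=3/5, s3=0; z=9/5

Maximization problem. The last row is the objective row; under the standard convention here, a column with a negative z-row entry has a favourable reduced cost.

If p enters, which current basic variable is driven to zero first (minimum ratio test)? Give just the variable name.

Ratios: row 1 (s1): (68/5)/(29/5) = 68/29; row 2 (q): entry -1/5 ≤ 0, skip; row 3 (s3): (97/5)/(21/5) = 97/21.
Minimum ratio 68/29 is in the s1 row, so s1 leaves.

s1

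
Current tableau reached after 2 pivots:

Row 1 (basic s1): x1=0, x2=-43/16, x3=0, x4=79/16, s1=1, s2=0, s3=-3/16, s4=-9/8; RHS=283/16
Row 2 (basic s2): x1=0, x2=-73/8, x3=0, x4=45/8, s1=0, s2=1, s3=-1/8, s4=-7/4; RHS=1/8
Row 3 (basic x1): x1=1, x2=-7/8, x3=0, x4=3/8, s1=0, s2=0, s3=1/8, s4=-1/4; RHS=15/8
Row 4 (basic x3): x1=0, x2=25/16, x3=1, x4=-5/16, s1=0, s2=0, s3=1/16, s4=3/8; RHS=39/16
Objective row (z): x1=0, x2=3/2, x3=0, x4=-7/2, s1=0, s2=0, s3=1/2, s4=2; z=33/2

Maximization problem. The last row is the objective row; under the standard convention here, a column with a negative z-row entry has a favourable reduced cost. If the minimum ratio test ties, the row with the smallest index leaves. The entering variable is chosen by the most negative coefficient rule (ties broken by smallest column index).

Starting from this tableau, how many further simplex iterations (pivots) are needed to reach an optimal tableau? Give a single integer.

pivot: x4 in, s2 out → z = 746/45
pivot: x2 in, x3 out → z = 2494/95
No improving column remains; optimal.

2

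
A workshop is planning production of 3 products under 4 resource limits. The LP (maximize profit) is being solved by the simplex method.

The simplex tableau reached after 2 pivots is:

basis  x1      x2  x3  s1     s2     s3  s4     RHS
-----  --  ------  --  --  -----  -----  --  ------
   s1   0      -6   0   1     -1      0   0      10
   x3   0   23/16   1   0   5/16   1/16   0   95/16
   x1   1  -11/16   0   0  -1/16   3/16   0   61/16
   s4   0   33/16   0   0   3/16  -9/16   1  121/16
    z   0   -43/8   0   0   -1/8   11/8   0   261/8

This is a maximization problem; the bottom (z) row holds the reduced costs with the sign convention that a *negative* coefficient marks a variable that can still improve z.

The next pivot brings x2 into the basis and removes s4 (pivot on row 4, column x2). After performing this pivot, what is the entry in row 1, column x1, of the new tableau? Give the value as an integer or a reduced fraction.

0

Pivot element is row 4, column x2: 33/16.
Normalize row 4: new (row 4, x1) = 0/(33/16) = 0.
row 1 ← row 1 − (-6)·(new row 4): 0 − (-6)·0 = 0.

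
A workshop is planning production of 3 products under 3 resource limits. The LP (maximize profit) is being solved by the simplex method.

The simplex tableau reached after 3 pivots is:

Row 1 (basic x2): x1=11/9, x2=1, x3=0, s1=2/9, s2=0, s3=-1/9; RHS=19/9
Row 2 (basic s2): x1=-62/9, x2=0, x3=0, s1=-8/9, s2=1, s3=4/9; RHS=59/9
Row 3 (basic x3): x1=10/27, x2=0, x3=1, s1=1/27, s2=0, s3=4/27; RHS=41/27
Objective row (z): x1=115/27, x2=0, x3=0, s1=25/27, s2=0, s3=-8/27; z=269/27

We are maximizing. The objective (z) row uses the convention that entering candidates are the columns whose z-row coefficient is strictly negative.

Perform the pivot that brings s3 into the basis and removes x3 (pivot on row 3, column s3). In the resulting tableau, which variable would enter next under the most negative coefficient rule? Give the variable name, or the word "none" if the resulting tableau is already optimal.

none

Pivot element 4/27. New z-row = old z-row − (-8/27)·(row 3/(4/27)).
Updated z-row coefficients: x1: 5, x2: 0, x3: 2, s1: 1, s2: 0, s3: 0.
No coefficient is strictly negative; the tableau after this pivot is optimal.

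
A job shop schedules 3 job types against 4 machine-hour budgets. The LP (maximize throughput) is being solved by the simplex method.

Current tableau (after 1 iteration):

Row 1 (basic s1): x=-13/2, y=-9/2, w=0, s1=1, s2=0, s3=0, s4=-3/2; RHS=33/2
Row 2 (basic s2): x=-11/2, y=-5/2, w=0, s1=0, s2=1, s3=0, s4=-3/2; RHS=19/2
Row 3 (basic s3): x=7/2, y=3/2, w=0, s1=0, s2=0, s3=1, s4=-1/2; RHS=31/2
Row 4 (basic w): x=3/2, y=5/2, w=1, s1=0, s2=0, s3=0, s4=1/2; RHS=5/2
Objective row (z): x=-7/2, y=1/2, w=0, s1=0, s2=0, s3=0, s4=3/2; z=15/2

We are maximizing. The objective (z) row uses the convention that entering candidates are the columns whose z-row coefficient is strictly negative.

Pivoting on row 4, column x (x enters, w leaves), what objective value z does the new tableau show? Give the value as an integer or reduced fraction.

40/3

Minimum ratio for x: (5/2)/(3/2) = 5/3.
z changes by −(z-row coeff of x)·ratio = −(-7/2)·(5/3) = 35/6.
New z = 15/2 + (35/6) = 40/3.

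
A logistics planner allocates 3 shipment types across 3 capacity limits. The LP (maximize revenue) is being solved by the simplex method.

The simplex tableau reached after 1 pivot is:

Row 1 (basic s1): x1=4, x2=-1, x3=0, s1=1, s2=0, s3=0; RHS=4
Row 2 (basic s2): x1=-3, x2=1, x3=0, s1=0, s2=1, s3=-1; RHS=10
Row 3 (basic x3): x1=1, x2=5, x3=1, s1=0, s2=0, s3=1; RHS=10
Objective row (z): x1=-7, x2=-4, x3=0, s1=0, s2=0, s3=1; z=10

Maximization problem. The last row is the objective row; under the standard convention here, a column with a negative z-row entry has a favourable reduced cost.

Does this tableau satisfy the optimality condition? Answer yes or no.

Column x1 has objective-row coefficient -7, which is negative; an improving pivot exists, so not yet optimal.

no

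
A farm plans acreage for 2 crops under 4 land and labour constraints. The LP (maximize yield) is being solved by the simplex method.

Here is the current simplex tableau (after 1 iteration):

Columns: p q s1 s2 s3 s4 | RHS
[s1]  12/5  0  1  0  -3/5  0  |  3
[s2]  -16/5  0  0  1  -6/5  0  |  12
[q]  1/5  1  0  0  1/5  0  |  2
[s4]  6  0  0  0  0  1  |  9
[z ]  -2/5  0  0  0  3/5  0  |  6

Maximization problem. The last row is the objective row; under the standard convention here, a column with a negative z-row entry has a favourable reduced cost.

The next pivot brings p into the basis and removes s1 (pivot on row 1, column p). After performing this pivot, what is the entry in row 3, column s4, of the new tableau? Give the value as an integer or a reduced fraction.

0

Pivot element is row 1, column p: 12/5.
Normalize row 1: new (row 1, s4) = 0/(12/5) = 0.
row 3 ← row 3 − (1/5)·(new row 1): 0 − (1/5)·0 = 0.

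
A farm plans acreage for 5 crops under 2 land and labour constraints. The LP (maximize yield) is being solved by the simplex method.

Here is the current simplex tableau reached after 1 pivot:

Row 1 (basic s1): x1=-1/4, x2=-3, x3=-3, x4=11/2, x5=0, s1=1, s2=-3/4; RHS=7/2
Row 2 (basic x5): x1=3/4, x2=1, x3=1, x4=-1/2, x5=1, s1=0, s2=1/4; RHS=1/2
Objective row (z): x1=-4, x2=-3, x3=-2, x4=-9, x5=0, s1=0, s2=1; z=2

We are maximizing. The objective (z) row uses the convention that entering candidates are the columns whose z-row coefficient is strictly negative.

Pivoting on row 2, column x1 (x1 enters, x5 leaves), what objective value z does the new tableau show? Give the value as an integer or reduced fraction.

Minimum ratio for x1: (1/2)/(3/4) = 2/3.
z changes by −(z-row coeff of x1)·ratio = −(-4)·(2/3) = 8/3.
New z = 2 + (8/3) = 14/3.

14/3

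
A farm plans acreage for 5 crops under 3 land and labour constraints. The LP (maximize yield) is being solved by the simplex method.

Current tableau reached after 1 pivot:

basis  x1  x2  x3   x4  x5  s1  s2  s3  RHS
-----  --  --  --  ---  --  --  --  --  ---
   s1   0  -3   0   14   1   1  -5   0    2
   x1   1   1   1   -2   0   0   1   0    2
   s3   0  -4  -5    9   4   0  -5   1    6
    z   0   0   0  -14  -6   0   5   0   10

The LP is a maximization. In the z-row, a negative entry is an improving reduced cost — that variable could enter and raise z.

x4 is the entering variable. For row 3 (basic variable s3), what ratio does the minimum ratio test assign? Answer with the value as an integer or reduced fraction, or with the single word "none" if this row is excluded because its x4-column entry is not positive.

2/3

Ratio = RHS / (x4 entry) = 6 / 9 = 2/3.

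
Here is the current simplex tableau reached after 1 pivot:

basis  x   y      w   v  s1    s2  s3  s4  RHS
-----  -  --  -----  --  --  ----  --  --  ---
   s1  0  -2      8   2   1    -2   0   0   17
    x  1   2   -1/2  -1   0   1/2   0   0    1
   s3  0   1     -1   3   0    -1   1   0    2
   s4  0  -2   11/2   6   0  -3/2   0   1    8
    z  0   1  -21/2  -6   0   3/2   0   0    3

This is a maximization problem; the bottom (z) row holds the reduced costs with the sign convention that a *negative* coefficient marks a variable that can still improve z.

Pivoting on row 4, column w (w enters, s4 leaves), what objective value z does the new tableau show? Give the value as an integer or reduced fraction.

Minimum ratio for w: 8/(11/2) = 16/11.
z changes by −(z-row coeff of w)·ratio = −(-21/2)·(16/11) = 168/11.
New z = 3 + (168/11) = 201/11.

201/11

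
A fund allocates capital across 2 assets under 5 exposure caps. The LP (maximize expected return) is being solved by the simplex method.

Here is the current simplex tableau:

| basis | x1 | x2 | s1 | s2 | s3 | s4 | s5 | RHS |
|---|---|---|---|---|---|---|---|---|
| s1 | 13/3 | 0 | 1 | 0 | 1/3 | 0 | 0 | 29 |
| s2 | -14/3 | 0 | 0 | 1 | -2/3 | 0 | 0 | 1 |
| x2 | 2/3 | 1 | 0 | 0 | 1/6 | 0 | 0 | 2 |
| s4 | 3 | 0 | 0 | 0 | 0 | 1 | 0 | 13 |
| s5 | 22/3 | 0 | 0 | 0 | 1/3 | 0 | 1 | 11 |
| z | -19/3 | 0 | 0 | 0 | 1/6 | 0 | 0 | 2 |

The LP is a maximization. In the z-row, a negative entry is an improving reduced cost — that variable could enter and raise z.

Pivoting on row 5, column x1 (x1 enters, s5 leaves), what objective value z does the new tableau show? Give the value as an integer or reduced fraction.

23/2

Minimum ratio for x1: 11/(22/3) = 3/2.
z changes by −(z-row coeff of x1)·ratio = −(-19/3)·(3/2) = 19/2.
New z = 2 + (19/2) = 23/2.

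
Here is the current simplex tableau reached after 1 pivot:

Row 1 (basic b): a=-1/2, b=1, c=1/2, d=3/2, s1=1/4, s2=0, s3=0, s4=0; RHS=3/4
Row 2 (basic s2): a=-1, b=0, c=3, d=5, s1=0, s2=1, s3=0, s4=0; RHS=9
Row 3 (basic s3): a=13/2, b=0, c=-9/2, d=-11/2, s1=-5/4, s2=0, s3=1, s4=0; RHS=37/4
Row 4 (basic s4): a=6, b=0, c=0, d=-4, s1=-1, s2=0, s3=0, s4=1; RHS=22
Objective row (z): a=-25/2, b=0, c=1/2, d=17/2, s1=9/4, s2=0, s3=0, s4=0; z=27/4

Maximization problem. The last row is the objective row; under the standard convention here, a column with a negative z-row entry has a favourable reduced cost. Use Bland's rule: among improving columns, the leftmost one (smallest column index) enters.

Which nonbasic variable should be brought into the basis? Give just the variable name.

Objective-row coefficients: a: -25/2, b: 0, c: 1/2, d: 17/2, s1: 9/4, s2: 0, s3: 0, s4: 0.
Improving columns: a. Bland's rule picks the smallest column index → a.

a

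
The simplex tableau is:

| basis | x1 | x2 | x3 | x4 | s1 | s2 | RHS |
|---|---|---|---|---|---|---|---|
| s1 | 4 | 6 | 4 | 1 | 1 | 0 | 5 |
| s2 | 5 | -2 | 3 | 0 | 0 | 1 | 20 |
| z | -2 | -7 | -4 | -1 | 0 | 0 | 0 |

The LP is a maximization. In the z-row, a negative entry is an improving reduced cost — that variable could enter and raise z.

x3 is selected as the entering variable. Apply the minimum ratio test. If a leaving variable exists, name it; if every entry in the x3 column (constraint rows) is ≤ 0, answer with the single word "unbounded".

Ratios: row 1 (s1): 5/4 = 5/4; row 2 (s2): 20/3 = 20/3.
Minimum ratio is in the s1 row, so s1 leaves.

s1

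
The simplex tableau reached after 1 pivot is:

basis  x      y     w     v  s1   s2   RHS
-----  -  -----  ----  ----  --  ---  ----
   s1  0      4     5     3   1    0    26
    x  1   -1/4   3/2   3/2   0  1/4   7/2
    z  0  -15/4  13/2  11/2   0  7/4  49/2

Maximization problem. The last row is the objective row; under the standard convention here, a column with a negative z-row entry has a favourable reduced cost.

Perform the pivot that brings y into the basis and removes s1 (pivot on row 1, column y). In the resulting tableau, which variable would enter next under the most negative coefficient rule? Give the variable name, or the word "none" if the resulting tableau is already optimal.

Pivot element 4. New z-row = old z-row − (-15/4)·(row 1/4).
Updated z-row coefficients: x: 0, y: 0, w: 179/16, v: 133/16, s1: 15/16, s2: 7/4.
No coefficient is strictly negative; the tableau after this pivot is optimal.

none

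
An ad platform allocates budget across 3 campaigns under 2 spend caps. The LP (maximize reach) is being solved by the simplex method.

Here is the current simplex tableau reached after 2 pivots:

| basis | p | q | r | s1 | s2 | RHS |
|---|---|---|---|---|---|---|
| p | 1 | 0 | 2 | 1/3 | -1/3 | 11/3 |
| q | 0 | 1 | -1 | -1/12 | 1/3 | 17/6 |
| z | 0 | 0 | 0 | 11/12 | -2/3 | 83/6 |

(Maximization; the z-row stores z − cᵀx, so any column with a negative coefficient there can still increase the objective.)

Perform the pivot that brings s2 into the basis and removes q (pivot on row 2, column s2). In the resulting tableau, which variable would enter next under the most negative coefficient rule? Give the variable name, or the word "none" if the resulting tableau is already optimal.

Pivot element 1/3. New z-row = old z-row − (-2/3)·(row 2/(1/3)).
Updated z-row coefficients: p: 0, q: 2, r: -2, s1: 3/4, s2: 0.
The most negative is -2 in column r, so r would enter next.

r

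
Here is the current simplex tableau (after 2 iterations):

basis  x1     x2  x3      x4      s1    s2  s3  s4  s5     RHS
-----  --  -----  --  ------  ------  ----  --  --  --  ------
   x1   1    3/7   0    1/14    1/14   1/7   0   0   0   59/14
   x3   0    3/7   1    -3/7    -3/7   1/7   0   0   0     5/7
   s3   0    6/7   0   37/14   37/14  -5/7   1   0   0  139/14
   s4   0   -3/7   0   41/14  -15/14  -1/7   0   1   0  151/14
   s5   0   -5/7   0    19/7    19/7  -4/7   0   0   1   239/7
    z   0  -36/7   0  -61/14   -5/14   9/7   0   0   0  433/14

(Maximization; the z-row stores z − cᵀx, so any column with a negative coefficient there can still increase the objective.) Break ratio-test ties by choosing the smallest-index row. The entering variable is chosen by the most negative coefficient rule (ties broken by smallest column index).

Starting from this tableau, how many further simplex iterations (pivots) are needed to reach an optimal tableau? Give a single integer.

pivot: x2 in, x3 out → z = 79/2
pivot: x4 in, s3 out → z = 438/7
No improving column remains; optimal.

2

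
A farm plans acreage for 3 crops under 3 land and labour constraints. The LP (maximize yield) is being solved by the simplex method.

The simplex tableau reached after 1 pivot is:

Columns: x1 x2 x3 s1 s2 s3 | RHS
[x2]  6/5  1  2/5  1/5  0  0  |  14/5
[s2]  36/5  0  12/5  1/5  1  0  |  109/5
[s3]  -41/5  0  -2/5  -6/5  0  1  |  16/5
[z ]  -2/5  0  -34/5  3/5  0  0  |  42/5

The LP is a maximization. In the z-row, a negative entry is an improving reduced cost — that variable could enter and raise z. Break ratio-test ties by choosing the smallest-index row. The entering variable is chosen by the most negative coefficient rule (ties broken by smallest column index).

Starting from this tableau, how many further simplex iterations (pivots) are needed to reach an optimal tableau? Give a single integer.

pivot: x3 in, x2 out → z = 56
No improving column remains; optimal.

1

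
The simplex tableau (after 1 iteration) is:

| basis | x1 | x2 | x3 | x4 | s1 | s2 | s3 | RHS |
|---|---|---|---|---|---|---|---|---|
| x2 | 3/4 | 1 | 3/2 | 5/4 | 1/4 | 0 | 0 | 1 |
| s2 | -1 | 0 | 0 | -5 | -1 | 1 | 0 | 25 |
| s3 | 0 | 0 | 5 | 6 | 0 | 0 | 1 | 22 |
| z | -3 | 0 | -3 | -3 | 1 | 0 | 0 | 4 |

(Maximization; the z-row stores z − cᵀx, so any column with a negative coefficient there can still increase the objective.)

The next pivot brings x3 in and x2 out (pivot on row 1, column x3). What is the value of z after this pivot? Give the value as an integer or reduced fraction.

Minimum ratio for x3: 1/(3/2) = 2/3.
z changes by −(z-row coeff of x3)·ratio = −(-3)·(2/3) = 2.
New z = 4 + 2 = 6.

6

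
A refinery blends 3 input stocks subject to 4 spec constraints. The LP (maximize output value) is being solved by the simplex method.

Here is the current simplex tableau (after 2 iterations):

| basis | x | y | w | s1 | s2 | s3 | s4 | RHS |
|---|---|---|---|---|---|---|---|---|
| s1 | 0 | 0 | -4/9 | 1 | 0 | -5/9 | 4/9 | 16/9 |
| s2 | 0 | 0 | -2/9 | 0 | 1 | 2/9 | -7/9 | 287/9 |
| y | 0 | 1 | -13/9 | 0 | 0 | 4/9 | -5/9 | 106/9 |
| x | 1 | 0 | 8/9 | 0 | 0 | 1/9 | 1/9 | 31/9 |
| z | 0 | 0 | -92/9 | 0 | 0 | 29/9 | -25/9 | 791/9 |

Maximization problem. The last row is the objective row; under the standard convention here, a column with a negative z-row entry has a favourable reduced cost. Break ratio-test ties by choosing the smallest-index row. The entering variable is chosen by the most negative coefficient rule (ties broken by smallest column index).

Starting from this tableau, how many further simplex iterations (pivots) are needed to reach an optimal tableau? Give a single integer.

pivot: w in, x out → z = 255/2
pivot: s4 in, s1 out → z = 138
No improving column remains; optimal.

2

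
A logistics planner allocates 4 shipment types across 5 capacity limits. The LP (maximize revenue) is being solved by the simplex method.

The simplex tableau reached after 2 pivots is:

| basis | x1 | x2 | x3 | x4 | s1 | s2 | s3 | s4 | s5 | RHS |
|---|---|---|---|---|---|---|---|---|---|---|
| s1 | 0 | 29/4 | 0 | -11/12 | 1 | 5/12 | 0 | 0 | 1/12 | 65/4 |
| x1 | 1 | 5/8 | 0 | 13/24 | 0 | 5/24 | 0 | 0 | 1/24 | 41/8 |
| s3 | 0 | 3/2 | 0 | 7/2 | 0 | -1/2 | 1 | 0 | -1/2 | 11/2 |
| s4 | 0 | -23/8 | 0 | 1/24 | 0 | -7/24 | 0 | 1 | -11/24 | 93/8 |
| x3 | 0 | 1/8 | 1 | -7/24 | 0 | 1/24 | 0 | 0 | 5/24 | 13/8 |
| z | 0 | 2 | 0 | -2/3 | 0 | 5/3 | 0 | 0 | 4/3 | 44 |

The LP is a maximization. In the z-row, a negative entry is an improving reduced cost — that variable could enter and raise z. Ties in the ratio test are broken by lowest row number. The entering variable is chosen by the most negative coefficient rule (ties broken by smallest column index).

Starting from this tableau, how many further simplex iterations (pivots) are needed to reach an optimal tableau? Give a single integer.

pivot: x4 in, s3 out → z = 946/21
No improving column remains; optimal.

1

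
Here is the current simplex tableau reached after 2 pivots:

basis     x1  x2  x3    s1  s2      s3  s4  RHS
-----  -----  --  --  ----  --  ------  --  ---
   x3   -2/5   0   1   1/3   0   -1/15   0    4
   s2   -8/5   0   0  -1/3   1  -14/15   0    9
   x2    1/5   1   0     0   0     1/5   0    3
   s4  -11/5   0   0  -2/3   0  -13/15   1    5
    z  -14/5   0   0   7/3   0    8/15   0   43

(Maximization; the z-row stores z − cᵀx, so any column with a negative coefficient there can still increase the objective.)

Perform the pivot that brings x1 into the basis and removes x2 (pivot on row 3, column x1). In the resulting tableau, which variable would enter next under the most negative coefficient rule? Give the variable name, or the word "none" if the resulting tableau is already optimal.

none

Pivot element 1/5. New z-row = old z-row − (-14/5)·(row 3/(1/5)).
Updated z-row coefficients: x1: 0, x2: 14, x3: 0, s1: 7/3, s2: 0, s3: 10/3, s4: 0.
No coefficient is strictly negative; the tableau after this pivot is optimal.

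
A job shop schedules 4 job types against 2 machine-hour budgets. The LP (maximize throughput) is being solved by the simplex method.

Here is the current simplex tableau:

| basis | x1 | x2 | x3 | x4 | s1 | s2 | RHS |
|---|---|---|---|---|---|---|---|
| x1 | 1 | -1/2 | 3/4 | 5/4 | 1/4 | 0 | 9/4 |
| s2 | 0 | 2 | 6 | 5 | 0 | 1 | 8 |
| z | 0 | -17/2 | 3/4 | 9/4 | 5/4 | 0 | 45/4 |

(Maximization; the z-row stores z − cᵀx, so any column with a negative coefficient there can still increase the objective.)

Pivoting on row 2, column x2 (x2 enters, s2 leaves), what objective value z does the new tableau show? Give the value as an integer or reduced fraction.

181/4

Minimum ratio for x2: 8/2 = 4.
z changes by −(z-row coeff of x2)·ratio = −(-17/2)·4 = 34.
New z = 45/4 + 34 = 181/4.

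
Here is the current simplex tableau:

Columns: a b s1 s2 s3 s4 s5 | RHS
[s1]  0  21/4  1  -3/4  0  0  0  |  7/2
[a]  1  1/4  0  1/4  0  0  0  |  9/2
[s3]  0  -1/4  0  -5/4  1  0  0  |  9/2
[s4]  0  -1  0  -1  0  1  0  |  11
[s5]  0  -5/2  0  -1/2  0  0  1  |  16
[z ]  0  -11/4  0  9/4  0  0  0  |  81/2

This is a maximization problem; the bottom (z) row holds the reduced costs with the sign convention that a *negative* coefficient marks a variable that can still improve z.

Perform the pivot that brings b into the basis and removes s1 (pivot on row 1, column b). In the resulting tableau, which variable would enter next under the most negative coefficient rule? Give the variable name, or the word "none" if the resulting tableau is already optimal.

none

Pivot element 21/4. New z-row = old z-row − (-11/4)·(row 1/(21/4)).
Updated z-row coefficients: a: 0, b: 0, s1: 11/21, s2: 13/7, s3: 0, s4: 0, s5: 0.
No coefficient is strictly negative; the tableau after this pivot is optimal.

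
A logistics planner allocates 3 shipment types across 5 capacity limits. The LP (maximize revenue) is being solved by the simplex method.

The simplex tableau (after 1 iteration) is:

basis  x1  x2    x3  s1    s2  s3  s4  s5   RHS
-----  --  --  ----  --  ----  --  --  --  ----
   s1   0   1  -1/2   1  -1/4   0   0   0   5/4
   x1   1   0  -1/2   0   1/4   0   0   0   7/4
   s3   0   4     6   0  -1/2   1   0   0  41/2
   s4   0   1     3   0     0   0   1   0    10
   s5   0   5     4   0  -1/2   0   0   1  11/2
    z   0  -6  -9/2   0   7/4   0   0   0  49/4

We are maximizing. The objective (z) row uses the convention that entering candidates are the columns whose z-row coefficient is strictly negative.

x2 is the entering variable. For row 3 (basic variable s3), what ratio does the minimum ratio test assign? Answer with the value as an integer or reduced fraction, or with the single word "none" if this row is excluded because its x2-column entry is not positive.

41/8

Ratio = RHS / (x2 entry) = (41/2) / 4 = 41/8.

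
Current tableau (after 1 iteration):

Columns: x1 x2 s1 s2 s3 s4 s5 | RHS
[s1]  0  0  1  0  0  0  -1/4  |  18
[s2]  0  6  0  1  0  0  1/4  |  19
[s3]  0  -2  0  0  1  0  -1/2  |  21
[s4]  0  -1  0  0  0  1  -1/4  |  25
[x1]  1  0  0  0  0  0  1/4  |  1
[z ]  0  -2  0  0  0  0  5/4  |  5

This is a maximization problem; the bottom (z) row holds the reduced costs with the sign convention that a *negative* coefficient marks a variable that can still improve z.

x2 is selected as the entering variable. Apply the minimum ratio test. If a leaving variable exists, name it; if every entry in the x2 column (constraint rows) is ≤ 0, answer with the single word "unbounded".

Ratios: row 1 (s1): entry 0 ≤ 0, skip; row 2 (s2): 19/6 = 19/6; row 3 (s3): entry -2 ≤ 0, skip; row 4 (s4): entry -1 ≤ 0, skip; row 5 (x1): entry 0 ≤ 0, skip.
Minimum ratio is in the s2 row, so s2 leaves.

s2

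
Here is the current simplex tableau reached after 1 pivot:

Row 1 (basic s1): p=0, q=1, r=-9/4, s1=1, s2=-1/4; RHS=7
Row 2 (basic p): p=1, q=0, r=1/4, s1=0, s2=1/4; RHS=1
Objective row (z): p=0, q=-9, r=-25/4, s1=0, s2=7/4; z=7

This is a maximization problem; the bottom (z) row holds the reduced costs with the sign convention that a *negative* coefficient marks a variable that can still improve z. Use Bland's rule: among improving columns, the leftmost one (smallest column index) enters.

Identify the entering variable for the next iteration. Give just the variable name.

Objective-row coefficients: p: 0, q: -9, r: -25/4, s1: 0, s2: 7/4.
Improving columns: q, r. Bland's rule picks the smallest column index → q.

q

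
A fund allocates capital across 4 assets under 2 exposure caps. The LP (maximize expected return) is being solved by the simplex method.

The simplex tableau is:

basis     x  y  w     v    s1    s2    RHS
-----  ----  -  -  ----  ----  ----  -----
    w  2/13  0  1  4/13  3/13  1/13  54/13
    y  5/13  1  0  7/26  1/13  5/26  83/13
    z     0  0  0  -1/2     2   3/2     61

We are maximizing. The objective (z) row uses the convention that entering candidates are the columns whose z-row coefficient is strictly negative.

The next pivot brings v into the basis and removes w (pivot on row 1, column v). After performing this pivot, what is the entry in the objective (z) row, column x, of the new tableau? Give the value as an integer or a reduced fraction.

1/4

Pivot element is row 1, column v: 4/13.
Normalize row 1: new (row 1, x) = (2/13)/(4/13) = 1/2.
z-row ← z-row − (-1/2)·(new row 1): 0 − (-1/2)·(1/2) = 1/4.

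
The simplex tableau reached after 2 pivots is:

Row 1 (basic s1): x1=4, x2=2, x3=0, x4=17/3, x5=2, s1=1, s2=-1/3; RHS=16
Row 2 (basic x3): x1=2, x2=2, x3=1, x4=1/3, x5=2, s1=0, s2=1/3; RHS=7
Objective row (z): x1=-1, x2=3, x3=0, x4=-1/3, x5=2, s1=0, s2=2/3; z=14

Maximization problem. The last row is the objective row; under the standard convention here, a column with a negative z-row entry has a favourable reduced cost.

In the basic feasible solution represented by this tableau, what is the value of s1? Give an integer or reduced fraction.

16

s1 is basic (row 1); its value is the RHS of that row: 16.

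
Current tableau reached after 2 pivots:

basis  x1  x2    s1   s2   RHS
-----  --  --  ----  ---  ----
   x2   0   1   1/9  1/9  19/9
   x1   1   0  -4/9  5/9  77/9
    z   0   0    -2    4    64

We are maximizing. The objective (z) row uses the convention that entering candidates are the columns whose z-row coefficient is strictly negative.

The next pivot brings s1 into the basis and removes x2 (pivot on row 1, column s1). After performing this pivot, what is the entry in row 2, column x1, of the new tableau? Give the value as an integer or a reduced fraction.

1

Pivot element is row 1, column s1: 1/9.
Normalize row 1: new (row 1, x1) = 0/(1/9) = 0.
row 2 ← row 2 − (-4/9)·(new row 1): 1 − (-4/9)·0 = 1.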